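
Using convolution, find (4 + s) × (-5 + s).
Ascending coefficients: a = [4, 1], b = [-5, 1]. c[0] = 4×-5 = -20; c[1] = 4×1 + 1×-5 = -1; c[2] = 1×1 = 1. Result coefficients: [-20, -1, 1] → -20 - s + s^2

-20 - s + s^2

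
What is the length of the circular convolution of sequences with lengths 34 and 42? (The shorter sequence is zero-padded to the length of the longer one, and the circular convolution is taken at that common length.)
Circular convolution (zero-padding the shorter input) has length max(m, n) = max(34, 42) = 42

42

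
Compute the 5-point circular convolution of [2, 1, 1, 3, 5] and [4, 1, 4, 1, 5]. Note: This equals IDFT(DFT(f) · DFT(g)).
Either evaluate y[k] = Σ_j f[j]·g[(k-j) mod 5] directly, or use IDFT(DFT(f) · DFT(g)). y[0] = 2×4 + 1×5 + 1×1 + 3×4 + 5×1 = 31; y[1] = 2×1 + 1×4 + 1×5 + 3×1 + 5×4 = 34; y[2] = 2×4 + 1×1 + 1×4 + 3×5 + 5×1 = 33; y[3] = 2×1 + 1×4 + 1×1 + 3×4 + 5×5 = 44; y[4] = 2×5 + 1×1 + 1×4 + 3×1 + 5×4 = 38. Result: [31, 34, 33, 44, 38]

[31, 34, 33, 44, 38]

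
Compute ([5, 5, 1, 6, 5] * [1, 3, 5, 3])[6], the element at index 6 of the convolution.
Use y[k] = Σ_i a[i]·b[k-i] at k=6. y[6] = 6×3 + 5×5 = 43

43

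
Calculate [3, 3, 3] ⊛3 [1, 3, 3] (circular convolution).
Use y[k] = Σ_j s[j]·t[(k-j) mod 3]. y[0] = 3×1 + 3×3 + 3×3 = 21; y[1] = 3×3 + 3×1 + 3×3 = 21; y[2] = 3×3 + 3×3 + 3×1 = 21. Result: [21, 21, 21]

[21, 21, 21]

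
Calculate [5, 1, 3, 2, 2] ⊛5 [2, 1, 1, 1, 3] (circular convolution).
Use y[k] = Σ_j s[j]·t[(k-j) mod 5]. y[0] = 5×2 + 1×3 + 3×1 + 2×1 + 2×1 = 20; y[1] = 5×1 + 1×2 + 3×3 + 2×1 + 2×1 = 20; y[2] = 5×1 + 1×1 + 3×2 + 2×3 + 2×1 = 20; y[3] = 5×1 + 1×1 + 3×1 + 2×2 + 2×3 = 19; y[4] = 5×3 + 1×1 + 3×1 + 2×1 + 2×2 = 25. Result: [20, 20, 20, 19, 25]

[20, 20, 20, 19, 25]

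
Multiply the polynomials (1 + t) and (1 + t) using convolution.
Ascending coefficients: a = [1, 1], b = [1, 1]. c[0] = 1×1 = 1; c[1] = 1×1 + 1×1 = 2; c[2] = 1×1 = 1. Result coefficients: [1, 2, 1] → 1 + 2t + t^2

1 + 2t + t^2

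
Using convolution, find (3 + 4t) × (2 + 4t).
Ascending coefficients: a = [3, 4], b = [2, 4]. c[0] = 3×2 = 6; c[1] = 3×4 + 4×2 = 20; c[2] = 4×4 = 16. Result coefficients: [6, 20, 16] → 6 + 20t + 16t^2

6 + 20t + 16t^2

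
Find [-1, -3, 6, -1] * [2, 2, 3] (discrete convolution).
y[0] = -1×2 = -2; y[1] = -1×2 + -3×2 = -8; y[2] = -1×3 + -3×2 + 6×2 = 3; y[3] = -3×3 + 6×2 + -1×2 = 1; y[4] = 6×3 + -1×2 = 16; y[5] = -1×3 = -3

[-2, -8, 3, 1, 16, -3]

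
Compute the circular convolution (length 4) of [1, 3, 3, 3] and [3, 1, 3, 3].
Use y[k] = Σ_j s[j]·t[(k-j) mod 4]. y[0] = 1×3 + 3×3 + 3×3 + 3×1 = 24; y[1] = 1×1 + 3×3 + 3×3 + 3×3 = 28; y[2] = 1×3 + 3×1 + 3×3 + 3×3 = 24; y[3] = 1×3 + 3×3 + 3×1 + 3×3 = 24. Result: [24, 28, 24, 24]

[24, 28, 24, 24]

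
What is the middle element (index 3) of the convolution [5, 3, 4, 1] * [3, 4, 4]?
Use y[k] = Σ_i a[i]·b[k-i] at k=3. y[3] = 3×4 + 4×4 + 1×3 = 31

31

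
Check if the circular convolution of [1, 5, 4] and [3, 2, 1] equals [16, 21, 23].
Recompute circular convolution of [1, 5, 4] and [3, 2, 1]: y[0] = 1×3 + 5×1 + 4×2 = 16; y[1] = 1×2 + 5×3 + 4×1 = 21; y[2] = 1×1 + 5×2 + 4×3 = 23 → [16, 21, 23]. Given [16, 21, 23] matches, so answer: Yes

Yes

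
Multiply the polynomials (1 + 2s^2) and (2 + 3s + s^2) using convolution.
Ascending coefficients: a = [1, 0, 2], b = [2, 3, 1]. c[0] = 1×2 = 2; c[1] = 1×3 + 0×2 = 3; c[2] = 1×1 + 0×3 + 2×2 = 5; c[3] = 0×1 + 2×3 = 6; c[4] = 2×1 = 2. Result coefficients: [2, 3, 5, 6, 2] → 2 + 3s + 5s^2 + 6s^3 + 2s^4

2 + 3s + 5s^2 + 6s^3 + 2s^4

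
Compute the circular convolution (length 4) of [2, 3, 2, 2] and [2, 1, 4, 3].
Use y[k] = Σ_j u[j]·v[(k-j) mod 4]. y[0] = 2×2 + 3×3 + 2×4 + 2×1 = 23; y[1] = 2×1 + 3×2 + 2×3 + 2×4 = 22; y[2] = 2×4 + 3×1 + 2×2 + 2×3 = 21; y[3] = 2×3 + 3×4 + 2×1 + 2×2 = 24. Result: [23, 22, 21, 24]

[23, 22, 21, 24]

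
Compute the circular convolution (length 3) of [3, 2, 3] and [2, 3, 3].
Use y[k] = Σ_j x[j]·h[(k-j) mod 3]. y[0] = 3×2 + 2×3 + 3×3 = 21; y[1] = 3×3 + 2×2 + 3×3 = 22; y[2] = 3×3 + 2×3 + 3×2 = 21. Result: [21, 22, 21]

[21, 22, 21]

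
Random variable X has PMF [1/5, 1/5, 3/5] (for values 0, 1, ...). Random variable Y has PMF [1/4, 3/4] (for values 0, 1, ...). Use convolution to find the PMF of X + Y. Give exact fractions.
P(X+Y=k) = Σ_i P(X=i)·P(Y=k-i) — a convolution of [1/5, 1/5, 3/5] and [1/4, 3/4]. P(X+Y=0) = (1/5)×(1/4) = 1/20; P(X+Y=1) = (1/5)×(3/4) + (1/5)×(1/4) = 3/20 + 1/20 = 1/5; P(X+Y=2) = (1/5)×(3/4) + (3/5)×(1/4) = 3/20 + 3/20 = 3/10; P(X+Y=3) = (3/5)×(3/4) = 9/20. PMF: [1/20, 1/5, 3/10, 9/20] (sums to 1 ✓)

[1/20, 1/5, 3/10, 9/20]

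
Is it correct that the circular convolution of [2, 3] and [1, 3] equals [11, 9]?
Recompute circular convolution of [2, 3] and [1, 3]: y[0] = 2×1 + 3×3 = 11; y[1] = 2×3 + 3×1 = 9 → [11, 9]. Given [11, 9] matches, so answer: Yes

Yes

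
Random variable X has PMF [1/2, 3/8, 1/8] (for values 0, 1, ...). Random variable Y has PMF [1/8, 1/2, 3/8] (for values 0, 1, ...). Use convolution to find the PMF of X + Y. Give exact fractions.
P(X+Y=k) = Σ_i P(X=i)·P(Y=k-i) — a convolution of [1/2, 3/8, 1/8] and [1/8, 1/2, 3/8]. P(X+Y=0) = (1/2)×(1/8) = 1/16; P(X+Y=1) = (1/2)×(1/2) + (3/8)×(1/8) = 1/4 + 3/64 = 19/64; P(X+Y=2) = (1/2)×(3/8) + (3/8)×(1/2) + (1/8)×(1/8) = 3/16 + 3/16 + 1/64 = 25/64; P(X+Y=3) = (3/8)×(3/8) + (1/8)×(1/2) = 9/64 + 1/16 = 13/64; P(X+Y=4) = (1/8)×(3/8) = 3/64. PMF: [1/16, 19/64, 25/64, 13/64, 3/64] (sums to 1 ✓)

[1/16, 19/64, 25/64, 13/64, 3/64]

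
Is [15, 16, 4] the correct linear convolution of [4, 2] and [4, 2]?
Recompute linear convolution of [4, 2] and [4, 2]: y[0] = 4×4 = 16; y[1] = 4×2 + 2×4 = 16; y[2] = 2×2 = 4 → [16, 16, 4]. Compare to given [15, 16, 4]: they differ at index 0: given 15, correct 16, so answer: No

No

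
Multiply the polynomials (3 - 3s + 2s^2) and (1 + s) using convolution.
Ascending coefficients: a = [3, -3, 2], b = [1, 1]. c[0] = 3×1 = 3; c[1] = 3×1 + -3×1 = 0; c[2] = -3×1 + 2×1 = -1; c[3] = 2×1 = 2. Result coefficients: [3, 0, -1, 2] → 3 - s^2 + 2s^3

3 - s^2 + 2s^3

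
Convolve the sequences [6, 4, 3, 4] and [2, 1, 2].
y[0] = 6×2 = 12; y[1] = 6×1 + 4×2 = 14; y[2] = 6×2 + 4×1 + 3×2 = 22; y[3] = 4×2 + 3×1 + 4×2 = 19; y[4] = 3×2 + 4×1 = 10; y[5] = 4×2 = 8

[12, 14, 22, 19, 10, 8]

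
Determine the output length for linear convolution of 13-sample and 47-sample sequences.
Linear/full convolution length: m + n - 1 = 13 + 47 - 1 = 59

59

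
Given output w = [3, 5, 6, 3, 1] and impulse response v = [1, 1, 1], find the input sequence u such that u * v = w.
Deconvolve w=[3, 5, 6, 3, 1] by v=[1, 1, 1]. Since v[0]=1, solve forward: u[0] = w[0] / 1 = 3; u[1] = (w[1] - 3×1) / 1 = 2; u[2] = (w[2] - 2×1 - 3×1) / 1 = 1. So u = [3, 2, 1]. Check by forward convolution: w[0] = 3×1 = 3; w[1] = 3×1 + 2×1 = 5; w[2] = 3×1 + 2×1 + 1×1 = 6; w[3] = 2×1 + 1×1 = 3; w[4] = 1×1 = 1

[3, 2, 1]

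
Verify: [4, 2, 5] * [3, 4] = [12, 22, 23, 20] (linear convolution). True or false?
Recompute linear convolution of [4, 2, 5] and [3, 4]: y[0] = 4×3 = 12; y[1] = 4×4 + 2×3 = 22; y[2] = 2×4 + 5×3 = 23; y[3] = 5×4 = 20 → [12, 22, 23, 20]. Given [12, 22, 23, 20] matches, so answer: Yes

Yes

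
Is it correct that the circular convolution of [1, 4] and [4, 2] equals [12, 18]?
Recompute circular convolution of [1, 4] and [4, 2]: y[0] = 1×4 + 4×2 = 12; y[1] = 1×2 + 4×4 = 18 → [12, 18]. Given [12, 18] matches, so answer: Yes

Yes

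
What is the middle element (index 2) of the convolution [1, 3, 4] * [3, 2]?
Use y[k] = Σ_i a[i]·b[k-i] at k=2. y[2] = 3×2 + 4×3 = 18

18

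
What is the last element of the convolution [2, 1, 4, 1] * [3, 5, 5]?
Use y[k] = Σ_i a[i]·b[k-i] at k=5. y[5] = 1×5 = 5

5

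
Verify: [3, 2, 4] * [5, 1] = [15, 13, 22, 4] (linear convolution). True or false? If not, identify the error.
Recompute linear convolution of [3, 2, 4] and [5, 1]: y[0] = 3×5 = 15; y[1] = 3×1 + 2×5 = 13; y[2] = 2×1 + 4×5 = 22; y[3] = 4×1 = 4 → [15, 13, 22, 4]. Given [15, 13, 22, 4] matches, so answer: Yes

Yes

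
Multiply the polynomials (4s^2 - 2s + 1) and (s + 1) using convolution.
Ascending coefficients: a = [1, -2, 4], b = [1, 1]. c[0] = 1×1 = 1; c[1] = 1×1 + -2×1 = -1; c[2] = -2×1 + 4×1 = 2; c[3] = 4×1 = 4. Result coefficients: [1, -1, 2, 4] → 4s^3 + 2s^2 - s + 1

4s^3 + 2s^2 - s + 1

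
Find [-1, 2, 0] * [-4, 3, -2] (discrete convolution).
y[0] = -1×-4 = 4; y[1] = -1×3 + 2×-4 = -11; y[2] = -1×-2 + 2×3 + 0×-4 = 8; y[3] = 2×-2 + 0×3 = -4; y[4] = 0×-2 = 0

[4, -11, 8, -4, 0]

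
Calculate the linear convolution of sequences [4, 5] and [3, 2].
y[0] = 4×3 = 12; y[1] = 4×2 + 5×3 = 23; y[2] = 5×2 = 10

[12, 23, 10]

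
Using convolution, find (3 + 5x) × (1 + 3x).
Ascending coefficients: a = [3, 5], b = [1, 3]. c[0] = 3×1 = 3; c[1] = 3×3 + 5×1 = 14; c[2] = 5×3 = 15. Result coefficients: [3, 14, 15] → 3 + 14x + 15x^2

3 + 14x + 15x^2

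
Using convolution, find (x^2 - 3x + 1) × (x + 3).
Ascending coefficients: a = [1, -3, 1], b = [3, 1]. c[0] = 1×3 = 3; c[1] = 1×1 + -3×3 = -8; c[2] = -3×1 + 1×3 = 0; c[3] = 1×1 = 1. Result coefficients: [3, -8, 0, 1] → x^3 - 8x + 3

x^3 - 8x + 3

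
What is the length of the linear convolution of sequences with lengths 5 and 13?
Linear/full convolution length: m + n - 1 = 5 + 13 - 1 = 17

17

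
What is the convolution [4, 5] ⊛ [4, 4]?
y[0] = 4×4 = 16; y[1] = 4×4 + 5×4 = 36; y[2] = 5×4 = 20

[16, 36, 20]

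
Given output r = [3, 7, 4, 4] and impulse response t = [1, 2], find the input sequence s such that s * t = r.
Deconvolve r=[3, 7, 4, 4] by t=[1, 2]. Since t[0]=1, solve forward: s[0] = r[0] / 1 = 3; s[1] = (r[1] - 3×2) / 1 = 1; s[2] = (r[2] - 1×2) / 1 = 2. So s = [3, 1, 2]. Check by forward convolution: r[0] = 3×1 = 3; r[1] = 3×2 + 1×1 = 7; r[2] = 1×2 + 2×1 = 4; r[3] = 2×2 = 4

[3, 1, 2]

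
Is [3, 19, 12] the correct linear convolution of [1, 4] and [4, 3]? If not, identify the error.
Recompute linear convolution of [1, 4] and [4, 3]: y[0] = 1×4 = 4; y[1] = 1×3 + 4×4 = 19; y[2] = 4×3 = 12 → [4, 19, 12]. Compare to given [3, 19, 12]: they differ at index 0: given 3, correct 4, so answer: No

No. Error at index 0: given 3, correct 4.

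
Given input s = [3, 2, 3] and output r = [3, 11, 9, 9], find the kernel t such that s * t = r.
Output length 4 = len(s) + len(t) - 1 ⇒ len(t) = 2. Solve t forward using t[k] = (r[k] - Σ_{i≥1} s[i]·t[k-i]) / s[0]: t[0] = r[0] / s[0] = 3 / 3 = 1; t[1] = (r[1] - 2×1) / s[0] = (11 - 2×1) / 3 = 3. So t = [1, 3]. Forward-check [3, 2, 3] * [1, 3]: r[0] = 3×1 = 3; r[1] = 3×3 + 2×1 = 11; r[2] = 2×3 + 3×1 = 9; r[3] = 3×3 = 9 → [3, 11, 9, 9] ✓

[1, 3]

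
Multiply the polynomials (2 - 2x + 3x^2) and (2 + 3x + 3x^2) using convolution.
Ascending coefficients: a = [2, -2, 3], b = [2, 3, 3]. c[0] = 2×2 = 4; c[1] = 2×3 + -2×2 = 2; c[2] = 2×3 + -2×3 + 3×2 = 6; c[3] = -2×3 + 3×3 = 3; c[4] = 3×3 = 9. Result coefficients: [4, 2, 6, 3, 9] → 4 + 2x + 6x^2 + 3x^3 + 9x^4

4 + 2x + 6x^2 + 3x^3 + 9x^4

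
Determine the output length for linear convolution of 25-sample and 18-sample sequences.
Linear/full convolution length: m + n - 1 = 25 + 18 - 1 = 42

42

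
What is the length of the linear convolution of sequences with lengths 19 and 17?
Linear/full convolution length: m + n - 1 = 19 + 17 - 1 = 35

35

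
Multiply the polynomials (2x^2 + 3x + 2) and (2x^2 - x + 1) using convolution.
Ascending coefficients: a = [2, 3, 2], b = [1, -1, 2]. c[0] = 2×1 = 2; c[1] = 2×-1 + 3×1 = 1; c[2] = 2×2 + 3×-1 + 2×1 = 3; c[3] = 3×2 + 2×-1 = 4; c[4] = 2×2 = 4. Result coefficients: [2, 1, 3, 4, 4] → 4x^4 + 4x^3 + 3x^2 + x + 2

4x^4 + 4x^3 + 3x^2 + x + 2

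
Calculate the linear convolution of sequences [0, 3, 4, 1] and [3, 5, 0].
y[0] = 0×3 = 0; y[1] = 0×5 + 3×3 = 9; y[2] = 0×0 + 3×5 + 4×3 = 27; y[3] = 3×0 + 4×5 + 1×3 = 23; y[4] = 4×0 + 1×5 = 5; y[5] = 1×0 = 0

[0, 9, 27, 23, 5, 0]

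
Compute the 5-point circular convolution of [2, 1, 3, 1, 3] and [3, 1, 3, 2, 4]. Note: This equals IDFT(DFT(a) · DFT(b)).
Either evaluate y[k] = Σ_j a[j]·b[(k-j) mod 5] directly, or use IDFT(DFT(a) · DFT(b)). y[0] = 2×3 + 1×4 + 3×2 + 1×3 + 3×1 = 22; y[1] = 2×1 + 1×3 + 3×4 + 1×2 + 3×3 = 28; y[2] = 2×3 + 1×1 + 3×3 + 1×4 + 3×2 = 26; y[3] = 2×2 + 1×3 + 3×1 + 1×3 + 3×4 = 25; y[4] = 2×4 + 1×2 + 3×3 + 1×1 + 3×3 = 29. Result: [22, 28, 26, 25, 29]

[22, 28, 26, 25, 29]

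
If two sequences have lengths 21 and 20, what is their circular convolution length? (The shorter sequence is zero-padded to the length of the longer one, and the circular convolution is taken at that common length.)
Circular convolution (zero-padding the shorter input) has length max(m, n) = max(21, 20) = 21

21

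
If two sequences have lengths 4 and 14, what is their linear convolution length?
Linear/full convolution length: m + n - 1 = 4 + 14 - 1 = 17

17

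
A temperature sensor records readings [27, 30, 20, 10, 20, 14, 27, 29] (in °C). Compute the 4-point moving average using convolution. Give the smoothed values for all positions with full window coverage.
4-point moving average kernel = [1, 1, 1, 1]. Apply in 'valid' mode (full window coverage): avg[0] = (27 + 30 + 20 + 10) / 4 = 21.75; avg[1] = (30 + 20 + 10 + 20) / 4 = 20.0; avg[2] = (20 + 10 + 20 + 14) / 4 = 16.0; avg[3] = (10 + 20 + 14 + 27) / 4 = 17.75; avg[4] = (20 + 14 + 27 + 29) / 4 = 22.5. Smoothed values: [21.75, 20.0, 16.0, 17.75, 22.5]

[21.75, 20.0, 16.0, 17.75, 22.5]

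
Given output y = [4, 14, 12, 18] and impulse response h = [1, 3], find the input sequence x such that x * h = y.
Deconvolve y=[4, 14, 12, 18] by h=[1, 3]. Since h[0]=1, solve forward: x[0] = y[0] / 1 = 4; x[1] = (y[1] - 4×3) / 1 = 2; x[2] = (y[2] - 2×3) / 1 = 6. So x = [4, 2, 6]. Check by forward convolution: y[0] = 4×1 = 4; y[1] = 4×3 + 2×1 = 14; y[2] = 2×3 + 6×1 = 12; y[3] = 6×3 = 18

[4, 2, 6]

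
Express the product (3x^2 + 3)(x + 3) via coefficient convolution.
Ascending coefficients: a = [3, 0, 3], b = [3, 1]. c[0] = 3×3 = 9; c[1] = 3×1 + 0×3 = 3; c[2] = 0×1 + 3×3 = 9; c[3] = 3×1 = 3. Result coefficients: [9, 3, 9, 3] → 3x^3 + 9x^2 + 3x + 9

3x^3 + 9x^2 + 3x + 9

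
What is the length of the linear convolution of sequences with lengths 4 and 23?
Linear/full convolution length: m + n - 1 = 4 + 23 - 1 = 26

26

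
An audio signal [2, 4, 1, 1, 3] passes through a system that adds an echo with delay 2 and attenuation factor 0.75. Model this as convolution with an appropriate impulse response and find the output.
Direct-path + delayed-attenuated-path model → impulse response h = [1, 0, 0.75] (1 at lag 0, 0.75 at lag 2). Output y[n] = x[n] + 0.75·x[n - 2] (with x[n] = 0 outside 0..4): y[0] = 2 + 0.75×0 = 2; y[1] = 4 + 0.75×0 = 4; y[2] = 1 + 0.75×2 = 2.5; y[3] = 1 + 0.75×4 = 4.0; y[4] = 3 + 0.75×1 = 3.75; y[5] = 0 + 0.75×1 = 0.75; y[6] = 0 + 0.75×3 = 2.25. So y = [2, 4, 2.5, 4.0, 3.75, 0.75, 2.25]

[2, 4, 2.5, 4.0, 3.75, 0.75, 2.25]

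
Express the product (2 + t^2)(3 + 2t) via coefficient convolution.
Ascending coefficients: a = [2, 0, 1], b = [3, 2]. c[0] = 2×3 = 6; c[1] = 2×2 + 0×3 = 4; c[2] = 0×2 + 1×3 = 3; c[3] = 1×2 = 2. Result coefficients: [6, 4, 3, 2] → 6 + 4t + 3t^2 + 2t^3

6 + 4t + 3t^2 + 2t^3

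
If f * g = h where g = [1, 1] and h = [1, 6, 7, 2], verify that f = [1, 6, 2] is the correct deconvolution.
Forward-compute [1, 6, 2] * [1, 1]: h[0] = 1×1 = 1; h[1] = 1×1 + 6×1 = 7; h[2] = 6×1 + 2×1 = 8; h[3] = 2×1 = 2 → [1, 7, 8, 2]. Does not match given h = [1, 6, 7, 2].

Not verified. [1, 6, 2] * [1, 1] = [1, 7, 8, 2], which differs from [1, 6, 7, 2] at index 1.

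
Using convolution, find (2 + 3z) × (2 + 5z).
Ascending coefficients: a = [2, 3], b = [2, 5]. c[0] = 2×2 = 4; c[1] = 2×5 + 3×2 = 16; c[2] = 3×5 = 15. Result coefficients: [4, 16, 15] → 4 + 16z + 15z^2

4 + 16z + 15z^2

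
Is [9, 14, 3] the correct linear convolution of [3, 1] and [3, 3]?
Recompute linear convolution of [3, 1] and [3, 3]: y[0] = 3×3 = 9; y[1] = 3×3 + 1×3 = 12; y[2] = 1×3 = 3 → [9, 12, 3]. Compare to given [9, 14, 3]: they differ at index 1: given 14, correct 12, so answer: No

No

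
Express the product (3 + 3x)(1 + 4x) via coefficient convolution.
Ascending coefficients: a = [3, 3], b = [1, 4]. c[0] = 3×1 = 3; c[1] = 3×4 + 3×1 = 15; c[2] = 3×4 = 12. Result coefficients: [3, 15, 12] → 3 + 15x + 12x^2

3 + 15x + 12x^2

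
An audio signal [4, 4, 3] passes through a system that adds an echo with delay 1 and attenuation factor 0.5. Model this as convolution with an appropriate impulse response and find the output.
Direct-path + delayed-attenuated-path model → impulse response h = [1, 0.5] (1 at lag 0, 0.5 at lag 1). Output y[n] = x[n] + 0.5·x[n - 1] (with x[n] = 0 outside 0..2): y[0] = 4 + 0.5×0 = 4; y[1] = 4 + 0.5×4 = 6.0; y[2] = 3 + 0.5×4 = 5.0; y[3] = 0 + 0.5×3 = 1.5. So y = [4, 6.0, 5.0, 1.5]

[4, 6.0, 5.0, 1.5]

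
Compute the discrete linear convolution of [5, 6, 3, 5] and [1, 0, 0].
y[0] = 5×1 = 5; y[1] = 5×0 + 6×1 = 6; y[2] = 5×0 + 6×0 + 3×1 = 3; y[3] = 6×0 + 3×0 + 5×1 = 5; y[4] = 3×0 + 5×0 = 0; y[5] = 5×0 = 0

[5, 6, 3, 5, 0, 0]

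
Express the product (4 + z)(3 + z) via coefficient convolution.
Ascending coefficients: a = [4, 1], b = [3, 1]. c[0] = 4×3 = 12; c[1] = 4×1 + 1×3 = 7; c[2] = 1×1 = 1. Result coefficients: [12, 7, 1] → 12 + 7z + z^2

12 + 7z + z^2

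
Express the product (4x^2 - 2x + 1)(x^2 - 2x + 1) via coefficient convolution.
Ascending coefficients: a = [1, -2, 4], b = [1, -2, 1]. c[0] = 1×1 = 1; c[1] = 1×-2 + -2×1 = -4; c[2] = 1×1 + -2×-2 + 4×1 = 9; c[3] = -2×1 + 4×-2 = -10; c[4] = 4×1 = 4. Result coefficients: [1, -4, 9, -10, 4] → 4x^4 - 10x^3 + 9x^2 - 4x + 1

4x^4 - 10x^3 + 9x^2 - 4x + 1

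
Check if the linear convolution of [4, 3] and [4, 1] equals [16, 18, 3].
Recompute linear convolution of [4, 3] and [4, 1]: y[0] = 4×4 = 16; y[1] = 4×1 + 3×4 = 16; y[2] = 3×1 = 3 → [16, 16, 3]. Compare to given [16, 18, 3]: they differ at index 1: given 18, correct 16, so answer: No

No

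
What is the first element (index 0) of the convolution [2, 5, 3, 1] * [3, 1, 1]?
Use y[k] = Σ_i a[i]·b[k-i] at k=0. y[0] = 2×3 = 6

6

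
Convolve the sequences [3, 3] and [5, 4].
y[0] = 3×5 = 15; y[1] = 3×4 + 3×5 = 27; y[2] = 3×4 = 12

[15, 27, 12]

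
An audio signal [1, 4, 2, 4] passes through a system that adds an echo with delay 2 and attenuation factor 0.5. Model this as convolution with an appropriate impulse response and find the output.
Direct-path + delayed-attenuated-path model → impulse response h = [1, 0, 0.5] (1 at lag 0, 0.5 at lag 2). Output y[n] = x[n] + 0.5·x[n - 2] (with x[n] = 0 outside 0..3): y[0] = 1 + 0.5×0 = 1; y[1] = 4 + 0.5×0 = 4; y[2] = 2 + 0.5×1 = 2.5; y[3] = 4 + 0.5×4 = 6.0; y[4] = 0 + 0.5×2 = 1.0; y[5] = 0 + 0.5×4 = 2.0. So y = [1, 4, 2.5, 6.0, 1.0, 2.0]

[1, 4, 2.5, 6.0, 1.0, 2.0]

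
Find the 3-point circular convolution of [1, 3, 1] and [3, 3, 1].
Use y[k] = Σ_j u[j]·v[(k-j) mod 3]. y[0] = 1×3 + 3×1 + 1×3 = 9; y[1] = 1×3 + 3×3 + 1×1 = 13; y[2] = 1×1 + 3×3 + 1×3 = 13. Result: [9, 13, 13]

[9, 13, 13]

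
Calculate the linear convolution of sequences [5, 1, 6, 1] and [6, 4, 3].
y[0] = 5×6 = 30; y[1] = 5×4 + 1×6 = 26; y[2] = 5×3 + 1×4 + 6×6 = 55; y[3] = 1×3 + 6×4 + 1×6 = 33; y[4] = 6×3 + 1×4 = 22; y[5] = 1×3 = 3

[30, 26, 55, 33, 22, 3]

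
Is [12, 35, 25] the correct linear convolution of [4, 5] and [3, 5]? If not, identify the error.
Recompute linear convolution of [4, 5] and [3, 5]: y[0] = 4×3 = 12; y[1] = 4×5 + 5×3 = 35; y[2] = 5×5 = 25 → [12, 35, 25]. Given [12, 35, 25] matches, so answer: Yes

Yes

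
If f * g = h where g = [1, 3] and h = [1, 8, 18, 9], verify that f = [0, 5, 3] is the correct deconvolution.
Forward-compute [0, 5, 3] * [1, 3]: h[0] = 0×1 = 0; h[1] = 0×3 + 5×1 = 5; h[2] = 5×3 + 3×1 = 18; h[3] = 3×3 = 9 → [0, 5, 18, 9]. Does not match given h = [1, 8, 18, 9].

Not verified. [0, 5, 3] * [1, 3] = [0, 5, 18, 9], which differs from [1, 8, 18, 9] at index 0.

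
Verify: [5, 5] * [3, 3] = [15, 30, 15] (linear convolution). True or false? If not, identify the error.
Recompute linear convolution of [5, 5] and [3, 3]: y[0] = 5×3 = 15; y[1] = 5×3 + 5×3 = 30; y[2] = 5×3 = 15 → [15, 30, 15]. Given [15, 30, 15] matches, so answer: Yes

Yes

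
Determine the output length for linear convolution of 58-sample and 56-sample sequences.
Linear/full convolution length: m + n - 1 = 58 + 56 - 1 = 113

113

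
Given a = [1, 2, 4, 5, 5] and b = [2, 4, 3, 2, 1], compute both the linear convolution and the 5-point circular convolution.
Linear: y_lin[0] = 1×2 = 2; y_lin[1] = 1×4 + 2×2 = 8; y_lin[2] = 1×3 + 2×4 + 4×2 = 19; y_lin[3] = 1×2 + 2×3 + 4×4 + 5×2 = 34; y_lin[4] = 1×1 + 2×2 + 4×3 + 5×4 + 5×2 = 47; y_lin[5] = 2×1 + 4×2 + 5×3 + 5×4 = 45; y_lin[6] = 4×1 + 5×2 + 5×3 = 29; y_lin[7] = 5×1 + 5×2 = 15; y_lin[8] = 5×1 = 5 → [2, 8, 19, 34, 47, 45, 29, 15, 5]. Circular (length 5): y[0] = 1×2 + 2×1 + 4×2 + 5×3 + 5×4 = 47; y[1] = 1×4 + 2×2 + 4×1 + 5×2 + 5×3 = 37; y[2] = 1×3 + 2×4 + 4×2 + 5×1 + 5×2 = 34; y[3] = 1×2 + 2×3 + 4×4 + 5×2 + 5×1 = 39; y[4] = 1×1 + 2×2 + 4×3 + 5×4 + 5×2 = 47 → [47, 37, 34, 39, 47]

Linear: [2, 8, 19, 34, 47, 45, 29, 15, 5], Circular: [47, 37, 34, 39, 47]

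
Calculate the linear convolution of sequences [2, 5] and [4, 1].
y[0] = 2×4 = 8; y[1] = 2×1 + 5×4 = 22; y[2] = 5×1 = 5

[8, 22, 5]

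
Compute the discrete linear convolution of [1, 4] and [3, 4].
y[0] = 1×3 = 3; y[1] = 1×4 + 4×3 = 16; y[2] = 4×4 = 16

[3, 16, 16]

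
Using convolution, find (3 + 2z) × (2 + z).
Ascending coefficients: a = [3, 2], b = [2, 1]. c[0] = 3×2 = 6; c[1] = 3×1 + 2×2 = 7; c[2] = 2×1 = 2. Result coefficients: [6, 7, 2] → 6 + 7z + 2z^2

6 + 7z + 2z^2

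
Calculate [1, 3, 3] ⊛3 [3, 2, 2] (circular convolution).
Use y[k] = Σ_j x[j]·h[(k-j) mod 3]. y[0] = 1×3 + 3×2 + 3×2 = 15; y[1] = 1×2 + 3×3 + 3×2 = 17; y[2] = 1×2 + 3×2 + 3×3 = 17. Result: [15, 17, 17]

[15, 17, 17]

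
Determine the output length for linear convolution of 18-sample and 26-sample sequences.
Linear/full convolution length: m + n - 1 = 18 + 26 - 1 = 43

43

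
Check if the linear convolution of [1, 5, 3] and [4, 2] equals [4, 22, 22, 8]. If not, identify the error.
Recompute linear convolution of [1, 5, 3] and [4, 2]: y[0] = 1×4 = 4; y[1] = 1×2 + 5×4 = 22; y[2] = 5×2 + 3×4 = 22; y[3] = 3×2 = 6 → [4, 22, 22, 6]. Compare to given [4, 22, 22, 8]: they differ at index 3: given 8, correct 6, so answer: No

No. Error at index 3: given 8, correct 6.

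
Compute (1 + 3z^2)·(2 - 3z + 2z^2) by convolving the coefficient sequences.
Ascending coefficients: a = [1, 0, 3], b = [2, -3, 2]. c[0] = 1×2 = 2; c[1] = 1×-3 + 0×2 = -3; c[2] = 1×2 + 0×-3 + 3×2 = 8; c[3] = 0×2 + 3×-3 = -9; c[4] = 3×2 = 6. Result coefficients: [2, -3, 8, -9, 6] → 2 - 3z + 8z^2 - 9z^3 + 6z^4

2 - 3z + 8z^2 - 9z^3 + 6z^4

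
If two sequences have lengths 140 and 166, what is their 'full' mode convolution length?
Linear/full convolution length: m + n - 1 = 140 + 166 - 1 = 305

305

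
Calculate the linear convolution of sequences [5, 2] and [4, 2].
y[0] = 5×4 = 20; y[1] = 5×2 + 2×4 = 18; y[2] = 2×2 = 4

[20, 18, 4]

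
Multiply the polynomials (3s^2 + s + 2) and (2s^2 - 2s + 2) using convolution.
Ascending coefficients: a = [2, 1, 3], b = [2, -2, 2]. c[0] = 2×2 = 4; c[1] = 2×-2 + 1×2 = -2; c[2] = 2×2 + 1×-2 + 3×2 = 8; c[3] = 1×2 + 3×-2 = -4; c[4] = 3×2 = 6. Result coefficients: [4, -2, 8, -4, 6] → 6s^4 - 4s^3 + 8s^2 - 2s + 4

6s^4 - 4s^3 + 8s^2 - 2s + 4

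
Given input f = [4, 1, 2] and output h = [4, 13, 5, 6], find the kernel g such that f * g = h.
Output length 4 = len(f) + len(g) - 1 ⇒ len(g) = 2. Solve g forward using g[k] = (h[k] - Σ_{i≥1} f[i]·g[k-i]) / f[0]: g[0] = h[0] / f[0] = 4 / 4 = 1; g[1] = (h[1] - 1×1) / f[0] = (13 - 1×1) / 4 = 3. So g = [1, 3]. Forward-check [4, 1, 2] * [1, 3]: h[0] = 4×1 = 4; h[1] = 4×3 + 1×1 = 13; h[2] = 1×3 + 2×1 = 5; h[3] = 2×3 = 6 → [4, 13, 5, 6] ✓

[1, 3]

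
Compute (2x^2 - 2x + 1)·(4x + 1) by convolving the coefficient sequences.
Ascending coefficients: a = [1, -2, 2], b = [1, 4]. c[0] = 1×1 = 1; c[1] = 1×4 + -2×1 = 2; c[2] = -2×4 + 2×1 = -6; c[3] = 2×4 = 8. Result coefficients: [1, 2, -6, 8] → 8x^3 - 6x^2 + 2x + 1

8x^3 - 6x^2 + 2x + 1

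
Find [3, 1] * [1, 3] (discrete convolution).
y[0] = 3×1 = 3; y[1] = 3×3 + 1×1 = 10; y[2] = 1×3 = 3

[3, 10, 3]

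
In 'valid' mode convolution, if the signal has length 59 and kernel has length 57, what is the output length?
'Valid' mode counts only positions where the kernel fully overlaps the signal: m - n + 1 = 59 - 57 + 1 = 3

3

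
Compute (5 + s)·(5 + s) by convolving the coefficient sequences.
Ascending coefficients: a = [5, 1], b = [5, 1]. c[0] = 5×5 = 25; c[1] = 5×1 + 1×5 = 10; c[2] = 1×1 = 1. Result coefficients: [25, 10, 1] → 25 + 10s + s^2

25 + 10s + s^2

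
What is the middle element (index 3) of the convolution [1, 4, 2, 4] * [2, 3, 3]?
Use y[k] = Σ_i a[i]·b[k-i] at k=3. y[3] = 4×3 + 2×3 + 4×2 = 26

26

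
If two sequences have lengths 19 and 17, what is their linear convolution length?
Linear/full convolution length: m + n - 1 = 19 + 17 - 1 = 35

35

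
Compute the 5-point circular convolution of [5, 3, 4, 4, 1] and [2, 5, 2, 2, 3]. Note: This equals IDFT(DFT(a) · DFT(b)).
Either evaluate y[k] = Σ_j a[j]·b[(k-j) mod 5] directly, or use IDFT(DFT(a) · DFT(b)). y[0] = 5×2 + 3×3 + 4×2 + 4×2 + 1×5 = 40; y[1] = 5×5 + 3×2 + 4×3 + 4×2 + 1×2 = 53; y[2] = 5×2 + 3×5 + 4×2 + 4×3 + 1×2 = 47; y[3] = 5×2 + 3×2 + 4×5 + 4×2 + 1×3 = 47; y[4] = 5×3 + 3×2 + 4×2 + 4×5 + 1×2 = 51. Result: [40, 53, 47, 47, 51]

[40, 53, 47, 47, 51]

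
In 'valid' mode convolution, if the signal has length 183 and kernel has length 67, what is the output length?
'Valid' mode counts only positions where the kernel fully overlaps the signal: m - n + 1 = 183 - 67 + 1 = 117

117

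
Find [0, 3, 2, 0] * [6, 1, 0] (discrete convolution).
y[0] = 0×6 = 0; y[1] = 0×1 + 3×6 = 18; y[2] = 0×0 + 3×1 + 2×6 = 15; y[3] = 3×0 + 2×1 + 0×6 = 2; y[4] = 2×0 + 0×1 = 0; y[5] = 0×0 = 0

[0, 18, 15, 2, 0, 0]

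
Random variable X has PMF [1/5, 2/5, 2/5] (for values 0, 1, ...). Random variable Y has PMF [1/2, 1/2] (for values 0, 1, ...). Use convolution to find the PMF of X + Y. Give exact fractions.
P(X+Y=k) = Σ_i P(X=i)·P(Y=k-i) — a convolution of [1/5, 2/5, 2/5] and [1/2, 1/2]. P(X+Y=0) = (1/5)×(1/2) = 1/10; P(X+Y=1) = (1/5)×(1/2) + (2/5)×(1/2) = 1/10 + 1/5 = 3/10; P(X+Y=2) = (2/5)×(1/2) + (2/5)×(1/2) = 1/5 + 1/5 = 2/5; P(X+Y=3) = (2/5)×(1/2) = 1/5. PMF: [1/10, 3/10, 2/5, 1/5] (sums to 1 ✓)

[1/10, 3/10, 2/5, 1/5]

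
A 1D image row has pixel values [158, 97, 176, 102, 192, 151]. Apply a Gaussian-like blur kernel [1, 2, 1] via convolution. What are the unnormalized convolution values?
Convolve image row [158, 97, 176, 102, 192, 151] with kernel [1, 2, 1]: y[0] = 158×1 = 158; y[1] = 158×2 + 97×1 = 413; y[2] = 158×1 + 97×2 + 176×1 = 528; y[3] = 97×1 + 176×2 + 102×1 = 551; y[4] = 176×1 + 102×2 + 192×1 = 572; y[5] = 102×1 + 192×2 + 151×1 = 637; y[6] = 192×1 + 151×2 = 494; y[7] = 151×1 = 151 → [158, 413, 528, 551, 572, 637, 494, 151]. Normalization factor = sum(kernel) = 4.

[158, 413, 528, 551, 572, 637, 494, 151]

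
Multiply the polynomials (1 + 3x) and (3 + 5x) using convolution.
Ascending coefficients: a = [1, 3], b = [3, 5]. c[0] = 1×3 = 3; c[1] = 1×5 + 3×3 = 14; c[2] = 3×5 = 15. Result coefficients: [3, 14, 15] → 3 + 14x + 15x^2

3 + 14x + 15x^2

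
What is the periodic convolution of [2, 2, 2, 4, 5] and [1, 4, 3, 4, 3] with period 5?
Use y[k] = Σ_j s[j]·t[(k-j) mod 5]. y[0] = 2×1 + 2×3 + 2×4 + 4×3 + 5×4 = 48; y[1] = 2×4 + 2×1 + 2×3 + 4×4 + 5×3 = 47; y[2] = 2×3 + 2×4 + 2×1 + 4×3 + 5×4 = 48; y[3] = 2×4 + 2×3 + 2×4 + 4×1 + 5×3 = 41; y[4] = 2×3 + 2×4 + 2×3 + 4×4 + 5×1 = 41. Result: [48, 47, 48, 41, 41]

[48, 47, 48, 41, 41]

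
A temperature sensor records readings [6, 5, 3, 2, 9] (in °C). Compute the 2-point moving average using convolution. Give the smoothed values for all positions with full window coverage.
2-point moving average kernel = [1, 1]. Apply in 'valid' mode (full window coverage): avg[0] = (6 + 5) / 2 = 5.5; avg[1] = (5 + 3) / 2 = 4.0; avg[2] = (3 + 2) / 2 = 2.5; avg[3] = (2 + 9) / 2 = 5.5. Smoothed values: [5.5, 4.0, 2.5, 5.5]

[5.5, 4.0, 2.5, 5.5]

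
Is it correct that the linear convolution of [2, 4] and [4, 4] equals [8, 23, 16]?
Recompute linear convolution of [2, 4] and [4, 4]: y[0] = 2×4 = 8; y[1] = 2×4 + 4×4 = 24; y[2] = 4×4 = 16 → [8, 24, 16]. Compare to given [8, 23, 16]: they differ at index 1: given 23, correct 24, so answer: No

No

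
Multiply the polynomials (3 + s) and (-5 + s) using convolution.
Ascending coefficients: a = [3, 1], b = [-5, 1]. c[0] = 3×-5 = -15; c[1] = 3×1 + 1×-5 = -2; c[2] = 1×1 = 1. Result coefficients: [-15, -2, 1] → -15 - 2s + s^2

-15 - 2s + s^2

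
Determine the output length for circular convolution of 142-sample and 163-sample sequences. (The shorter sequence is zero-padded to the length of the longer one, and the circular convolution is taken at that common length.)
Circular convolution (zero-padding the shorter input) has length max(m, n) = max(142, 163) = 163

163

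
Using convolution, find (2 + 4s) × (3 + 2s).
Ascending coefficients: a = [2, 4], b = [3, 2]. c[0] = 2×3 = 6; c[1] = 2×2 + 4×3 = 16; c[2] = 4×2 = 8. Result coefficients: [6, 16, 8] → 6 + 16s + 8s^2

6 + 16s + 8s^2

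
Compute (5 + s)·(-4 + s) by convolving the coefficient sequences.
Ascending coefficients: a = [5, 1], b = [-4, 1]. c[0] = 5×-4 = -20; c[1] = 5×1 + 1×-4 = 1; c[2] = 1×1 = 1. Result coefficients: [-20, 1, 1] → -20 + s + s^2

-20 + s + s^2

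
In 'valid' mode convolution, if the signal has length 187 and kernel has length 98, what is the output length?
'Valid' mode counts only positions where the kernel fully overlaps the signal: m - n + 1 = 187 - 98 + 1 = 90

90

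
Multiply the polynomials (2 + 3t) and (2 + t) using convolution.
Ascending coefficients: a = [2, 3], b = [2, 1]. c[0] = 2×2 = 4; c[1] = 2×1 + 3×2 = 8; c[2] = 3×1 = 3. Result coefficients: [4, 8, 3] → 4 + 8t + 3t^2

4 + 8t + 3t^2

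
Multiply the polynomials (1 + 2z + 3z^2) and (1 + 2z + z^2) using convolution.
Ascending coefficients: a = [1, 2, 3], b = [1, 2, 1]. c[0] = 1×1 = 1; c[1] = 1×2 + 2×1 = 4; c[2] = 1×1 + 2×2 + 3×1 = 8; c[3] = 2×1 + 3×2 = 8; c[4] = 3×1 = 3. Result coefficients: [1, 4, 8, 8, 3] → 1 + 4z + 8z^2 + 8z^3 + 3z^4

1 + 4z + 8z^2 + 8z^3 + 3z^4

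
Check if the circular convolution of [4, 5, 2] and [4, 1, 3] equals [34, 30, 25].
Recompute circular convolution of [4, 5, 2] and [4, 1, 3]: y[0] = 4×4 + 5×3 + 2×1 = 33; y[1] = 4×1 + 5×4 + 2×3 = 30; y[2] = 4×3 + 5×1 + 2×4 = 25 → [33, 30, 25]. Compare to given [34, 30, 25]: they differ at index 0: given 34, correct 33, so answer: No

No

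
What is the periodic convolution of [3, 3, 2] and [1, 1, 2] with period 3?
Use y[k] = Σ_j x[j]·h[(k-j) mod 3]. y[0] = 3×1 + 3×2 + 2×1 = 11; y[1] = 3×1 + 3×1 + 2×2 = 10; y[2] = 3×2 + 3×1 + 2×1 = 11. Result: [11, 10, 11]

[11, 10, 11]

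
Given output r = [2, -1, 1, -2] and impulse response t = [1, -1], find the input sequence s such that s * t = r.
Deconvolve r=[2, -1, 1, -2] by t=[1, -1]. Since t[0]=1, solve forward: s[0] = r[0] / 1 = 2; s[1] = (r[1] - 2×-1) / 1 = 1; s[2] = (r[2] - 1×-1) / 1 = 2. So s = [2, 1, 2]. Check by forward convolution: r[0] = 2×1 = 2; r[1] = 2×-1 + 1×1 = -1; r[2] = 1×-1 + 2×1 = 1; r[3] = 2×-1 = -2

[2, 1, 2]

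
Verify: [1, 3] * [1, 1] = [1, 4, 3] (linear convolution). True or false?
Recompute linear convolution of [1, 3] and [1, 1]: y[0] = 1×1 = 1; y[1] = 1×1 + 3×1 = 4; y[2] = 3×1 = 3 → [1, 4, 3]. Given [1, 4, 3] matches, so answer: Yes

Yes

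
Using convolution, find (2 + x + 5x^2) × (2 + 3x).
Ascending coefficients: a = [2, 1, 5], b = [2, 3]. c[0] = 2×2 = 4; c[1] = 2×3 + 1×2 = 8; c[2] = 1×3 + 5×2 = 13; c[3] = 5×3 = 15. Result coefficients: [4, 8, 13, 15] → 4 + 8x + 13x^2 + 15x^3

4 + 8x + 13x^2 + 15x^3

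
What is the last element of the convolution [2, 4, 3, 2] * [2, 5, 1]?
Use y[k] = Σ_i a[i]·b[k-i] at k=5. y[5] = 2×1 = 2

2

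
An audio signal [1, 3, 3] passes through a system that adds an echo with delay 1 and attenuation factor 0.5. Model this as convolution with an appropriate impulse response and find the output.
Direct-path + delayed-attenuated-path model → impulse response h = [1, 0.5] (1 at lag 0, 0.5 at lag 1). Output y[n] = x[n] + 0.5·x[n - 1] (with x[n] = 0 outside 0..2): y[0] = 1 + 0.5×0 = 1; y[1] = 3 + 0.5×1 = 3.5; y[2] = 3 + 0.5×3 = 4.5; y[3] = 0 + 0.5×3 = 1.5. So y = [1, 3.5, 4.5, 1.5]

[1, 3.5, 4.5, 1.5]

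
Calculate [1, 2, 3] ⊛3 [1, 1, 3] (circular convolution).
Use y[k] = Σ_j u[j]·v[(k-j) mod 3]. y[0] = 1×1 + 2×3 + 3×1 = 10; y[1] = 1×1 + 2×1 + 3×3 = 12; y[2] = 1×3 + 2×1 + 3×1 = 8. Result: [10, 12, 8]

[10, 12, 8]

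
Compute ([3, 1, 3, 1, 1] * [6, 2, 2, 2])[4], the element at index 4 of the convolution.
Use y[k] = Σ_i a[i]·b[k-i] at k=4. y[4] = 1×2 + 3×2 + 1×2 + 1×6 = 16

16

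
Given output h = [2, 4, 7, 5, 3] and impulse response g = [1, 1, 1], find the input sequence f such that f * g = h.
Deconvolve h=[2, 4, 7, 5, 3] by g=[1, 1, 1]. Since g[0]=1, solve forward: f[0] = h[0] / 1 = 2; f[1] = (h[1] - 2×1) / 1 = 2; f[2] = (h[2] - 2×1 - 2×1) / 1 = 3. So f = [2, 2, 3]. Check by forward convolution: h[0] = 2×1 = 2; h[1] = 2×1 + 2×1 = 4; h[2] = 2×1 + 2×1 + 3×1 = 7; h[3] = 2×1 + 3×1 = 5; h[4] = 3×1 = 3

[2, 2, 3]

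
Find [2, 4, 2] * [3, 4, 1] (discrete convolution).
y[0] = 2×3 = 6; y[1] = 2×4 + 4×3 = 20; y[2] = 2×1 + 4×4 + 2×3 = 24; y[3] = 4×1 + 2×4 = 12; y[4] = 2×1 = 2

[6, 20, 24, 12, 2]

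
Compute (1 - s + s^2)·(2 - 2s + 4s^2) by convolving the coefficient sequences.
Ascending coefficients: a = [1, -1, 1], b = [2, -2, 4]. c[0] = 1×2 = 2; c[1] = 1×-2 + -1×2 = -4; c[2] = 1×4 + -1×-2 + 1×2 = 8; c[3] = -1×4 + 1×-2 = -6; c[4] = 1×4 = 4. Result coefficients: [2, -4, 8, -6, 4] → 2 - 4s + 8s^2 - 6s^3 + 4s^4

2 - 4s + 8s^2 - 6s^3 + 4s^4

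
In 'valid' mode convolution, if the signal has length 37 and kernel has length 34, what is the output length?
'Valid' mode counts only positions where the kernel fully overlaps the signal: m - n + 1 = 37 - 34 + 1 = 4

4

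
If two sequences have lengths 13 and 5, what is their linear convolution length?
Linear/full convolution length: m + n - 1 = 13 + 5 - 1 = 17

17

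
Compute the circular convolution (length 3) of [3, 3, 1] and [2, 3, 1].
Use y[k] = Σ_j u[j]·v[(k-j) mod 3]. y[0] = 3×2 + 3×1 + 1×3 = 12; y[1] = 3×3 + 3×2 + 1×1 = 16; y[2] = 3×1 + 3×3 + 1×2 = 14. Result: [12, 16, 14]

[12, 16, 14]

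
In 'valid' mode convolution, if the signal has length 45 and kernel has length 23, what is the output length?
'Valid' mode counts only positions where the kernel fully overlaps the signal: m - n + 1 = 45 - 23 + 1 = 23

23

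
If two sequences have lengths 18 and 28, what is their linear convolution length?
Linear/full convolution length: m + n - 1 = 18 + 28 - 1 = 45

45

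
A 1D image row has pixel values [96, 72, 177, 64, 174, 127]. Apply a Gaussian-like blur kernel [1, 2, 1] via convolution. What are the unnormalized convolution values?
Convolve image row [96, 72, 177, 64, 174, 127] with kernel [1, 2, 1]: y[0] = 96×1 = 96; y[1] = 96×2 + 72×1 = 264; y[2] = 96×1 + 72×2 + 177×1 = 417; y[3] = 72×1 + 177×2 + 64×1 = 490; y[4] = 177×1 + 64×2 + 174×1 = 479; y[5] = 64×1 + 174×2 + 127×1 = 539; y[6] = 174×1 + 127×2 = 428; y[7] = 127×1 = 127 → [96, 264, 417, 490, 479, 539, 428, 127]. Normalization factor = sum(kernel) = 4.

[96, 264, 417, 490, 479, 539, 428, 127]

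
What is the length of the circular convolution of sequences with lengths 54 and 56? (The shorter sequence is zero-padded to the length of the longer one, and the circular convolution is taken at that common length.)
Circular convolution (zero-padding the shorter input) has length max(m, n) = max(54, 56) = 56

56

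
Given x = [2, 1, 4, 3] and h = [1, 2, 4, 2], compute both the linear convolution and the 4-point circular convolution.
Linear: y_lin[0] = 2×1 = 2; y_lin[1] = 2×2 + 1×1 = 5; y_lin[2] = 2×4 + 1×2 + 4×1 = 14; y_lin[3] = 2×2 + 1×4 + 4×2 + 3×1 = 19; y_lin[4] = 1×2 + 4×4 + 3×2 = 24; y_lin[5] = 4×2 + 3×4 = 20; y_lin[6] = 3×2 = 6 → [2, 5, 14, 19, 24, 20, 6]. Circular (length 4): y[0] = 2×1 + 1×2 + 4×4 + 3×2 = 26; y[1] = 2×2 + 1×1 + 4×2 + 3×4 = 25; y[2] = 2×4 + 1×2 + 4×1 + 3×2 = 20; y[3] = 2×2 + 1×4 + 4×2 + 3×1 = 19 → [26, 25, 20, 19]

Linear: [2, 5, 14, 19, 24, 20, 6], Circular: [26, 25, 20, 19]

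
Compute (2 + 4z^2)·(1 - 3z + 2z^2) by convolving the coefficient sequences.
Ascending coefficients: a = [2, 0, 4], b = [1, -3, 2]. c[0] = 2×1 = 2; c[1] = 2×-3 + 0×1 = -6; c[2] = 2×2 + 0×-3 + 4×1 = 8; c[3] = 0×2 + 4×-3 = -12; c[4] = 4×2 = 8. Result coefficients: [2, -6, 8, -12, 8] → 2 - 6z + 8z^2 - 12z^3 + 8z^4

2 - 6z + 8z^2 - 12z^3 + 8z^4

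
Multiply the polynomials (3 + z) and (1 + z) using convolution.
Ascending coefficients: a = [3, 1], b = [1, 1]. c[0] = 3×1 = 3; c[1] = 3×1 + 1×1 = 4; c[2] = 1×1 = 1. Result coefficients: [3, 4, 1] → 3 + 4z + z^2

3 + 4z + z^2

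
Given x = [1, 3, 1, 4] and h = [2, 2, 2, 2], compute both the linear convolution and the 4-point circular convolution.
Linear: y_lin[0] = 1×2 = 2; y_lin[1] = 1×2 + 3×2 = 8; y_lin[2] = 1×2 + 3×2 + 1×2 = 10; y_lin[3] = 1×2 + 3×2 + 1×2 + 4×2 = 18; y_lin[4] = 3×2 + 1×2 + 4×2 = 16; y_lin[5] = 1×2 + 4×2 = 10; y_lin[6] = 4×2 = 8 → [2, 8, 10, 18, 16, 10, 8]. Circular (length 4): y[0] = 1×2 + 3×2 + 1×2 + 4×2 = 18; y[1] = 1×2 + 3×2 + 1×2 + 4×2 = 18; y[2] = 1×2 + 3×2 + 1×2 + 4×2 = 18; y[3] = 1×2 + 3×2 + 1×2 + 4×2 = 18 → [18, 18, 18, 18]

Linear: [2, 8, 10, 18, 16, 10, 8], Circular: [18, 18, 18, 18]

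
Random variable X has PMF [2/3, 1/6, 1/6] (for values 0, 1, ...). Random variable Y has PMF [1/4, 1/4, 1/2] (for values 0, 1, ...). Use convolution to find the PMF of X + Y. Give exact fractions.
P(X+Y=k) = Σ_i P(X=i)·P(Y=k-i) — a convolution of [2/3, 1/6, 1/6] and [1/4, 1/4, 1/2]. P(X+Y=0) = (2/3)×(1/4) = 1/6; P(X+Y=1) = (2/3)×(1/4) + (1/6)×(1/4) = 1/6 + 1/24 = 5/24; P(X+Y=2) = (2/3)×(1/2) + (1/6)×(1/4) + (1/6)×(1/4) = 1/3 + 1/24 + 1/24 = 5/12; P(X+Y=3) = (1/6)×(1/2) + (1/6)×(1/4) = 1/12 + 1/24 = 1/8; P(X+Y=4) = (1/6)×(1/2) = 1/12. PMF: [1/6, 5/24, 5/12, 1/8, 1/12] (sums to 1 ✓)

[1/6, 5/24, 5/12, 1/8, 1/12]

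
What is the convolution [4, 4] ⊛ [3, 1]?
y[0] = 4×3 = 12; y[1] = 4×1 + 4×3 = 16; y[2] = 4×1 = 4

[12, 16, 4]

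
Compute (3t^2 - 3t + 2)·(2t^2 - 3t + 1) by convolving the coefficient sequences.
Ascending coefficients: a = [2, -3, 3], b = [1, -3, 2]. c[0] = 2×1 = 2; c[1] = 2×-3 + -3×1 = -9; c[2] = 2×2 + -3×-3 + 3×1 = 16; c[3] = -3×2 + 3×-3 = -15; c[4] = 3×2 = 6. Result coefficients: [2, -9, 16, -15, 6] → 6t^4 - 15t^3 + 16t^2 - 9t + 2

6t^4 - 15t^3 + 16t^2 - 9t + 2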